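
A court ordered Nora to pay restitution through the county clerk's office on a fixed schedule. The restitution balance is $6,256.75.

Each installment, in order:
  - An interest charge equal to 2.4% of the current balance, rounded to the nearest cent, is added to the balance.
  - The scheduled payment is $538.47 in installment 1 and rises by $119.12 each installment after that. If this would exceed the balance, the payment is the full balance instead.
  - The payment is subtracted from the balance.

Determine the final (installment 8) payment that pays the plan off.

$748.38

Installment 1: $6,256.75 +$150.16 interest = $6,406.91; pay $538.47 → $5,868.44
Installment 2: $5,868.44 +$140.84 interest = $6,009.28; pay $657.59 → $5,351.69
Installment 3: $5,351.69 +$128.44 interest = $5,480.13; pay $776.71 → $4,703.42
Installment 4: $4,703.42 +$112.88 interest = $4,816.30; pay $895.83 → $3,920.47
Installment 5: $3,920.47 +$94.09 interest = $4,014.56; pay $1,014.95 → $2,999.61
Installment 6: $2,999.61 +$71.99 interest = $3,071.60; pay $1,134.07 → $1,937.53
Installment 7: $1,937.53 +$46.50 interest = $1,984.03; pay $1,253.19 → $730.84
Installment 8: $730.84 +$17.54 interest = $748.38; pay $748.38 → $0.00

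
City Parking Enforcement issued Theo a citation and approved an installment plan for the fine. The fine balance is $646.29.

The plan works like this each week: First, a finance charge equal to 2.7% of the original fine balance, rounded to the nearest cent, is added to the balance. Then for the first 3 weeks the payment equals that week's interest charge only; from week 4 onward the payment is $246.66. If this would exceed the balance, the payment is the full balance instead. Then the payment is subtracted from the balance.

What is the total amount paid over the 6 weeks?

# | Opening | Interest | Payment | End bal
1 | $646.29 | $17.45 | $17.45 | $646.29
2 | $646.29 | $17.45 | $17.45 | $646.29
3 | $646.29 | $17.45 | $17.45 | $646.29
4 | $646.29 | $17.45 | $246.66 | $417.08
5 | $417.08 | $17.45 | $246.66 | $187.87
6 | $187.87 | $17.45 | $205.32 | $0.00
Total paid: $750.99

$750.99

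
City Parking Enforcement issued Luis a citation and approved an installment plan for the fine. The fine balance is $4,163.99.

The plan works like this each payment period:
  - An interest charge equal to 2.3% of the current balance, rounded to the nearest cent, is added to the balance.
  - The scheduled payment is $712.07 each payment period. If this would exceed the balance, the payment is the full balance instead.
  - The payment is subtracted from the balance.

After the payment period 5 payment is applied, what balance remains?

$937.46

Payment period 1: opening $4,163.99; interest $95.77 → $4,259.76; payment $712.07; balance $3,547.69
Payment period 2: opening $3,547.69; interest $81.60 → $3,629.29; payment $712.07; balance $2,917.22
Payment period 3: opening $2,917.22; interest $67.10 → $2,984.32; payment $712.07; balance $2,272.25
Payment period 4: opening $2,272.25; interest $52.26 → $2,324.51; payment $712.07; balance $1,612.44
Payment period 5: opening $1,612.44; interest $37.09 → $1,649.53; payment $712.07; balance $937.46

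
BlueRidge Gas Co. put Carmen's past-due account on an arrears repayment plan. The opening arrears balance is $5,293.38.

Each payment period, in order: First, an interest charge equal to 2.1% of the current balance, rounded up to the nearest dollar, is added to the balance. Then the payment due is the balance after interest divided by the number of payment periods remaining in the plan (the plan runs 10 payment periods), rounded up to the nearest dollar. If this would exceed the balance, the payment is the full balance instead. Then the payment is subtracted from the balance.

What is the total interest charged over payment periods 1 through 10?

$657.00

# | Opening | Interest | Payment | End bal
1 | $5,293.38 | $112.00 | $541.00 | $4,864.38
2 | $4,864.38 | $103.00 | $552.00 | $4,415.38
3 | $4,415.38 | $93.00 | $564.00 | $3,944.38
4 | $3,944.38 | $83.00 | $576.00 | $3,451.38
5 | $3,451.38 | $73.00 | $588.00 | $2,936.38
6 | $2,936.38 | $62.00 | $600.00 | $2,398.38
7 | $2,398.38 | $51.00 | $613.00 | $1,836.38
8 | $1,836.38 | $39.00 | $626.00 | $1,249.38
9 | $1,249.38 | $27.00 | $639.00 | $637.38
10 | $637.38 | $14.00 | $651.38 | $0.00
Total interest: $112.00 + $103.00 + $93.00 + $83.00 + $73.00 + $62.00 + $51.00 + $39.00 + $27.00 + $14.00 = $657.00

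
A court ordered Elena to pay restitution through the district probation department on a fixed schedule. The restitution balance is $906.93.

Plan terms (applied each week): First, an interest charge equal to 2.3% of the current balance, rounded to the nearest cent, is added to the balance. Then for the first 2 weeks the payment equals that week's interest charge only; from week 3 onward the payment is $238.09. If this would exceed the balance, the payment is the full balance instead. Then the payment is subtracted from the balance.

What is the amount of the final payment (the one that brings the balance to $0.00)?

Week 1: opening $906.93; interest $20.86 → $927.79; payment $20.86; balance $906.93
Week 2: opening $906.93; interest $20.86 → $927.79; payment $20.86; balance $906.93
Week 3: opening $906.93; interest $20.86 → $927.79; payment $238.09; balance $689.70
Week 4: opening $689.70; interest $15.86 → $705.56; payment $238.09; balance $467.47
Week 5: opening $467.47; interest $10.75 → $478.22; payment $238.09; balance $240.13
Week 6: opening $240.13; interest $5.52 → $245.65; payment $238.09; balance $7.56
Week 7: opening $7.56; interest $0.17 → $7.73; payment $7.73; balance $0.00

$7.73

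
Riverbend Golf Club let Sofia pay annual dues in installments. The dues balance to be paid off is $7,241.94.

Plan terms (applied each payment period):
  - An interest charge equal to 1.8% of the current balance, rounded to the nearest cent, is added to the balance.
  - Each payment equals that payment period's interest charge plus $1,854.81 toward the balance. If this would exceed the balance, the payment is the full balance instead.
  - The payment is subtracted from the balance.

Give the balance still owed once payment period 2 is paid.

# | Opening | Interest | Payment | End bal
1 | $7,241.94 | $130.35 | $1,985.16 | $5,387.13
2 | $5,387.13 | $96.97 | $1,951.78 | $3,532.32

$3,532.32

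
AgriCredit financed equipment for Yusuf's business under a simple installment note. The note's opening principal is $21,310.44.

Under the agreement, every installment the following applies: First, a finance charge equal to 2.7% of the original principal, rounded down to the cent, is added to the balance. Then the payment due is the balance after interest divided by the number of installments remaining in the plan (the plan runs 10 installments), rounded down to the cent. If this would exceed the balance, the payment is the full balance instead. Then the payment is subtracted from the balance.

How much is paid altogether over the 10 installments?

$27,064.24

Installment 1: $21,310.44 +$575.38 interest = $21,885.82; pay $2,188.58 → $19,697.24
Installment 2: $19,697.24 +$575.38 interest = $20,272.62; pay $2,252.51 → $18,020.11
Installment 3: $18,020.11 +$575.38 interest = $18,595.49; pay $2,324.43 → $16,271.06
Installment 4: $16,271.06 +$575.38 interest = $16,846.44; pay $2,406.63 → $14,439.81
Installment 5: $14,439.81 +$575.38 interest = $15,015.19; pay $2,502.53 → $12,512.66
Installment 6: $12,512.66 +$575.38 interest = $13,088.04; pay $2,617.60 → $10,470.44
Installment 7: $10,470.44 +$575.38 interest = $11,045.82; pay $2,761.45 → $8,284.37
Installment 8: $8,284.37 +$575.38 interest = $8,859.75; pay $2,953.25 → $5,906.50
Installment 9: $5,906.50 +$575.38 interest = $6,481.88; pay $3,240.94 → $3,240.94
Installment 10: $3,240.94 +$575.38 interest = $3,816.32; pay $3,816.32 → $0.00
Total paid: $27,064.24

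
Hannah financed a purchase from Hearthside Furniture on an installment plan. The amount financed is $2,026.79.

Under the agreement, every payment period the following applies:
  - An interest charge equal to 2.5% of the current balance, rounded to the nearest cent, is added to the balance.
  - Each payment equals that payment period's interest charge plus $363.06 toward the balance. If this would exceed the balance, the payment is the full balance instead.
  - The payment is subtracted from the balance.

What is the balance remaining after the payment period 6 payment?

Payment period 1: $2,026.79 +$50.67 interest = $2,077.46; pay $413.73 → $1,663.73
Payment period 2: $1,663.73 +$41.59 interest = $1,705.32; pay $404.65 → $1,300.67
Payment period 3: $1,300.67 +$32.52 interest = $1,333.19; pay $395.58 → $937.61
Payment period 4: $937.61 +$23.44 interest = $961.05; pay $386.50 → $574.55
Payment period 5: $574.55 +$14.36 interest = $588.91; pay $377.42 → $211.49
Payment period 6: $211.49 +$5.29 interest = $216.78; pay $216.78 → $0.00

$0.00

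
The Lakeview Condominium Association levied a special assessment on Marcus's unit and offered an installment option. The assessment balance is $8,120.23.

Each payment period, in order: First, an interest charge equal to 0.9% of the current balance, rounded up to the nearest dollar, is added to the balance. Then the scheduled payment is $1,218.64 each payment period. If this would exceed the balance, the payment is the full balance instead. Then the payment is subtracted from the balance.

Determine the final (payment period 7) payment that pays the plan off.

$1,103.39

Payment period 1: $8,120.23 +$74.00 interest = $8,194.23; pay $1,218.64 → $6,975.59
Payment period 2: $6,975.59 +$63.00 interest = $7,038.59; pay $1,218.64 → $5,819.95
Payment period 3: $5,819.95 +$53.00 interest = $5,872.95; pay $1,218.64 → $4,654.31
Payment period 4: $4,654.31 +$42.00 interest = $4,696.31; pay $1,218.64 → $3,477.67
Payment period 5: $3,477.67 +$32.00 interest = $3,509.67; pay $1,218.64 → $2,291.03
Payment period 6: $2,291.03 +$21.00 interest = $2,312.03; pay $1,218.64 → $1,093.39
Payment period 7: $1,093.39 +$10.00 interest = $1,103.39; pay $1,103.39 → $0.00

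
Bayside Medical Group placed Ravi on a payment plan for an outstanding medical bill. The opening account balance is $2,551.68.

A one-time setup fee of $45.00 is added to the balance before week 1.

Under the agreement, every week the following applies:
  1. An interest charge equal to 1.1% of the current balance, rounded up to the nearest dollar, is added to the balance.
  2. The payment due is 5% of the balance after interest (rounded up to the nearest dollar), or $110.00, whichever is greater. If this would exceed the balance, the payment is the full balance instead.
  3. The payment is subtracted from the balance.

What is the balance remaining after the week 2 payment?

$2,394.68

Week 1: $2,596.68 +$29.00 interest = $2,625.68; pay $132.00 → $2,493.68
Week 2: $2,493.68 +$28.00 interest = $2,521.68; pay $127.00 → $2,394.68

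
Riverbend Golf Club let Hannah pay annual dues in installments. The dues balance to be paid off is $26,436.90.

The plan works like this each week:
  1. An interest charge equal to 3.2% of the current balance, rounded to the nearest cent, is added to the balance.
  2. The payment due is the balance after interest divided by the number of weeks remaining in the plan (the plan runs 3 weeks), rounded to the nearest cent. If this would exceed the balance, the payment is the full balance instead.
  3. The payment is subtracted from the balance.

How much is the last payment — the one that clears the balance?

$9,685.64

Week 1: opening $26,436.90; interest $845.98 → $27,282.88; payment $9,094.29; balance $18,188.59
Week 2: opening $18,188.59; interest $582.03 → $18,770.62; payment $9,385.31; balance $9,385.31
Week 3: opening $9,385.31; interest $300.33 → $9,685.64; payment $9,685.64; balance $0.00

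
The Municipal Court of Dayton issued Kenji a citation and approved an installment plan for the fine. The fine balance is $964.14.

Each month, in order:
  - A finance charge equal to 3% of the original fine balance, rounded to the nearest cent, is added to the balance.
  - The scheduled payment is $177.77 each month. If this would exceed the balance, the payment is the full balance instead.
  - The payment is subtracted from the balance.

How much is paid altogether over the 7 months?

$1,166.58

Month 1: $964.14 +$28.92 interest = $993.06; pay $177.77 → $815.29
Month 2: $815.29 +$28.92 interest = $844.21; pay $177.77 → $666.44
Month 3: $666.44 +$28.92 interest = $695.36; pay $177.77 → $517.59
Month 4: $517.59 +$28.92 interest = $546.51; pay $177.77 → $368.74
Month 5: $368.74 +$28.92 interest = $397.66; pay $177.77 → $219.89
Month 6: $219.89 +$28.92 interest = $248.81; pay $177.77 → $71.04
Month 7: $71.04 +$28.92 interest = $99.96; pay $99.96 → $0.00
Total paid: $1,166.58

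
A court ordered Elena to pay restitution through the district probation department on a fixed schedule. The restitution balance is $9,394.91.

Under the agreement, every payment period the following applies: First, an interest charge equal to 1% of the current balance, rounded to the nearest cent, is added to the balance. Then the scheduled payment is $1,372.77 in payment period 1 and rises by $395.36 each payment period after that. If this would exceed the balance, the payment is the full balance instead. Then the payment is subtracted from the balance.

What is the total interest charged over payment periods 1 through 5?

$300.84

Payment period 1: opening $9,394.91; interest $93.95 → $9,488.86; payment $1,372.77; balance $8,116.09
Payment period 2: opening $8,116.09; interest $81.16 → $8,197.25; payment $1,768.13; balance $6,429.12
Payment period 3: opening $6,429.12; interest $64.29 → $6,493.41; payment $2,163.49; balance $4,329.92
Payment period 4: opening $4,329.92; interest $43.30 → $4,373.22; payment $2,558.85; balance $1,814.37
Payment period 5: opening $1,814.37; interest $18.14 → $1,832.51; payment $1,832.51; balance $0.00
Total interest: $93.95 + $81.16 + $64.29 + $43.30 + $18.14 = $300.84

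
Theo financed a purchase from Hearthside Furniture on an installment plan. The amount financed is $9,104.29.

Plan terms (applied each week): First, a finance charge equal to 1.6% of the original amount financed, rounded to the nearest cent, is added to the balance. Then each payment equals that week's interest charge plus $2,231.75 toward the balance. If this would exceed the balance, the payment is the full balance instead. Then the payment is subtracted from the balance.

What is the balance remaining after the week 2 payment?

$4,640.79

Week 1: opening $9,104.29; interest $145.67 → $9,249.96; payment $2,377.42; balance $6,872.54
Week 2: opening $6,872.54; interest $145.67 → $7,018.21; payment $2,377.42; balance $4,640.79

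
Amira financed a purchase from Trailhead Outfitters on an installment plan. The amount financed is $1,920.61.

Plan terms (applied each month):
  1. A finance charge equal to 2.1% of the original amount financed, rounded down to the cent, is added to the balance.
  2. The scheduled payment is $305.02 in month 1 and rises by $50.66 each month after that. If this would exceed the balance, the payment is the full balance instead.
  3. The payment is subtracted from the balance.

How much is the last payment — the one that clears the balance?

$130.89

# | Opening | Interest | Payment | End bal
1 | $1,920.61 | $40.33 | $305.02 | $1,655.92
2 | $1,655.92 | $40.33 | $355.68 | $1,340.57
3 | $1,340.57 | $40.33 | $406.34 | $974.56
4 | $974.56 | $40.33 | $457.00 | $557.89
5 | $557.89 | $40.33 | $507.66 | $90.56
6 | $90.56 | $40.33 | $130.89 | $0.00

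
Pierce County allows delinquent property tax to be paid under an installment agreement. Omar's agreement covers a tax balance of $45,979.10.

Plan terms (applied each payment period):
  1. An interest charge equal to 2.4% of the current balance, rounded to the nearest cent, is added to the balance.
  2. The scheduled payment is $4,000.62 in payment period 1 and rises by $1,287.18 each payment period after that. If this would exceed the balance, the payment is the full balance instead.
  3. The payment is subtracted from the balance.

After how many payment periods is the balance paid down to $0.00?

Payment period 1: $45,979.10 +$1,103.50 interest = $47,082.60; pay $4,000.62 → $43,081.98
Payment period 2: $43,081.98 +$1,033.97 interest = $44,115.95; pay $5,287.80 → $38,828.15
Payment period 3: $38,828.15 +$931.88 interest = $39,760.03; pay $6,574.98 → $33,185.05
Payment period 4: $33,185.05 +$796.44 interest = $33,981.49; pay $7,862.16 → $26,119.33
Payment period 5: $26,119.33 +$626.86 interest = $26,746.19; pay $9,149.34 → $17,596.85
Payment period 6: $17,596.85 +$422.32 interest = $18,019.17; pay $10,436.52 → $7,582.65
Payment period 7: $7,582.65 +$181.98 interest = $7,764.63; pay $7,764.63 → $0.00
Balance reaches $0.00 in payment period 7.

7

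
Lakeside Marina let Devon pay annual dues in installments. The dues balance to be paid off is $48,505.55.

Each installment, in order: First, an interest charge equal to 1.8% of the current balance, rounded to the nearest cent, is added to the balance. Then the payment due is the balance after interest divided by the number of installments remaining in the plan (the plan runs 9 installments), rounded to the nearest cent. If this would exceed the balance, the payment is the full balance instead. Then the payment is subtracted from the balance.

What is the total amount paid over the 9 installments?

Installment 1: opening $48,505.55; interest $873.10 → $49,378.65; payment $5,486.52; balance $43,892.13
Installment 2: opening $43,892.13; interest $790.06 → $44,682.19; payment $5,585.27; balance $39,096.92
Installment 3: opening $39,096.92; interest $703.74 → $39,800.66; payment $5,685.81; balance $34,114.85
Installment 4: opening $34,114.85; interest $614.07 → $34,728.92; payment $5,788.15; balance $28,940.77
Installment 5: opening $28,940.77; interest $520.93 → $29,461.70; payment $5,892.34; balance $23,569.36
Installment 6: opening $23,569.36; interest $424.25 → $23,993.61; payment $5,998.40; balance $17,995.21
Installment 7: opening $17,995.21; interest $323.91 → $18,319.12; payment $6,106.37; balance $12,212.75
Installment 8: opening $12,212.75; interest $219.83 → $12,432.58; payment $6,216.29; balance $6,216.29
Installment 9: opening $6,216.29; interest $111.89 → $6,328.18; payment $6,328.18; balance $0.00
Total paid: $53,087.33

$53,087.33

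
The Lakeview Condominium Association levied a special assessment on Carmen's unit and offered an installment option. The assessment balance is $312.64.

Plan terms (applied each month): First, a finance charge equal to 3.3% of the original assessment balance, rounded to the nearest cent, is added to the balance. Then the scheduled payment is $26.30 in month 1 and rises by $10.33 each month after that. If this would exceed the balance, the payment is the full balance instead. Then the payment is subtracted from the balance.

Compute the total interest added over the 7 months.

$72.24

Month 1: $312.64 +$10.32 interest = $322.96; pay $26.30 → $296.66
Month 2: $296.66 +$10.32 interest = $306.98; pay $36.63 → $270.35
Month 3: $270.35 +$10.32 interest = $280.67; pay $46.96 → $233.71
Month 4: $233.71 +$10.32 interest = $244.03; pay $57.29 → $186.74
Month 5: $186.74 +$10.32 interest = $197.06; pay $67.62 → $129.44
Month 6: $129.44 +$10.32 interest = $139.76; pay $77.95 → $61.81
Month 7: $61.81 +$10.32 interest = $72.13; pay $72.13 → $0.00
Total interest: $10.32 + $10.32 + $10.32 + $10.32 + $10.32 + $10.32 + $10.32 = $72.24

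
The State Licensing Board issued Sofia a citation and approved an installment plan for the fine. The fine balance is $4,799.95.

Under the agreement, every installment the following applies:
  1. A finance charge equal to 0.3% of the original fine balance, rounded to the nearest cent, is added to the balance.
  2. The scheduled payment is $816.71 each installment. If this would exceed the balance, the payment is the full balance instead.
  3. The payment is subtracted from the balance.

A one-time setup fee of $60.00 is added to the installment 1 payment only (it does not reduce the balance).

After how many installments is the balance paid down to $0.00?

6

# | Opening | Interest | Payment | Fee | End bal
1 | $4,799.95 | $14.40 | $816.71 | $60.00 | $3,997.64
2 | $3,997.64 | $14.40 | $816.71 | — | $3,195.33
3 | $3,195.33 | $14.40 | $816.71 | — | $2,393.02
4 | $2,393.02 | $14.40 | $816.71 | — | $1,590.71
5 | $1,590.71 | $14.40 | $816.71 | — | $788.40
6 | $788.40 | $14.40 | $802.80 | — | $0.00
Balance reaches $0.00 in installment 6.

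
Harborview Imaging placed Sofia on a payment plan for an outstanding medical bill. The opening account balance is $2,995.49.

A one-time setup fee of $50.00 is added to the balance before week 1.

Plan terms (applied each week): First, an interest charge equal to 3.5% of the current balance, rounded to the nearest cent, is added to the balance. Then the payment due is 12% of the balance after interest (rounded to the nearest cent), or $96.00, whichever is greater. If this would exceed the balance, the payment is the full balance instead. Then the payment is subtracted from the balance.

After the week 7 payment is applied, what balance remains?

$1,583.49

Week 1: opening $3,045.49; interest $106.59 → $3,152.08; payment $378.25; balance $2,773.83
Week 2: opening $2,773.83; interest $97.08 → $2,870.91; payment $344.51; balance $2,526.40
Week 3: opening $2,526.40; interest $88.42 → $2,614.82; payment $313.78; balance $2,301.04
Week 4: opening $2,301.04; interest $80.54 → $2,381.58; payment $285.79; balance $2,095.79
Week 5: opening $2,095.79; interest $73.35 → $2,169.14; payment $260.30; balance $1,908.84
Week 6: opening $1,908.84; interest $66.81 → $1,975.65; payment $237.08; balance $1,738.57
Week 7: opening $1,738.57; interest $60.85 → $1,799.42; payment $215.93; balance $1,583.49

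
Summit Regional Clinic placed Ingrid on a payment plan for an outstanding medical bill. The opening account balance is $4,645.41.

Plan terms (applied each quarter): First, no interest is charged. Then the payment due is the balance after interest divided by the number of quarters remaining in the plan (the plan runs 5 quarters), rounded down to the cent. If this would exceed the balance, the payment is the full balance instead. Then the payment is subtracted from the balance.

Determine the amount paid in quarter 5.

$929.09

Quarter 1: $4,645.41 − $929.08 → $3,716.33
Quarter 2: $3,716.33 − $929.08 → $2,787.25
Quarter 3: $2,787.25 − $929.08 → $1,858.17
Quarter 4: $1,858.17 − $929.08 → $929.09
Quarter 5: $929.09 − $929.09 → $0.00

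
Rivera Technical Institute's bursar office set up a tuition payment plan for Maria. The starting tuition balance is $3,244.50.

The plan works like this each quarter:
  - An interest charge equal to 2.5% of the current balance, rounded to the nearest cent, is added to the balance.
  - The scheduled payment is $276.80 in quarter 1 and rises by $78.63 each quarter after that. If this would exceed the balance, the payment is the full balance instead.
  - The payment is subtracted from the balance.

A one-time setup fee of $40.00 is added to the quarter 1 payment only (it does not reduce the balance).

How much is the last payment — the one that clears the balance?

$46.92

Quarter 1: $3,244.50 +$81.11 interest = $3,325.61; pay $276.80 (+ $40.00 fee) → $3,048.81
Quarter 2: $3,048.81 +$76.22 interest = $3,125.03; pay $355.43 → $2,769.60
Quarter 3: $2,769.60 +$69.24 interest = $2,838.84; pay $434.06 → $2,404.78
Quarter 4: $2,404.78 +$60.12 interest = $2,464.90; pay $512.69 → $1,952.21
Quarter 5: $1,952.21 +$48.81 interest = $2,001.02; pay $591.32 → $1,409.70
Quarter 6: $1,409.70 +$35.24 interest = $1,444.94; pay $669.95 → $774.99
Quarter 7: $774.99 +$19.37 interest = $794.36; pay $748.58 → $45.78
Quarter 8: $45.78 +$1.14 interest = $46.92; pay $46.92 → $0.00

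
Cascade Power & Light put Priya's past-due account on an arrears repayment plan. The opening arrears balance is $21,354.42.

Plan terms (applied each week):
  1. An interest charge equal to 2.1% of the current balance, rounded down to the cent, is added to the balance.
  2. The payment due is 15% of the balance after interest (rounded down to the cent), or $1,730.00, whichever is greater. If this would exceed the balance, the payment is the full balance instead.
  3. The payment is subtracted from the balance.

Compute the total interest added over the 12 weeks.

$2,578.82

# | Opening | Interest | Payment | End bal
1 | $21,354.42 | $448.44 | $3,270.42 | $18,532.44
2 | $18,532.44 | $389.18 | $2,838.24 | $16,083.38
3 | $16,083.38 | $337.75 | $2,463.16 | $13,957.97
4 | $13,957.97 | $293.11 | $2,137.66 | $12,113.42
5 | $12,113.42 | $254.38 | $1,855.17 | $10,512.63
6 | $10,512.63 | $220.76 | $1,730.00 | $9,003.39
7 | $9,003.39 | $189.07 | $1,730.00 | $7,462.46
8 | $7,462.46 | $156.71 | $1,730.00 | $5,889.17
9 | $5,889.17 | $123.67 | $1,730.00 | $4,282.84
10 | $4,282.84 | $89.93 | $1,730.00 | $2,642.77
11 | $2,642.77 | $55.49 | $1,730.00 | $968.26
12 | $968.26 | $20.33 | $988.59 | $0.00
Total interest: $448.44 + $389.18 + $337.75 + $293.11 + $254.38 + $220.76 + $189.07 + $156.71 + $123.67 + $89.93 + $55.49 + $20.33 = $2,578.82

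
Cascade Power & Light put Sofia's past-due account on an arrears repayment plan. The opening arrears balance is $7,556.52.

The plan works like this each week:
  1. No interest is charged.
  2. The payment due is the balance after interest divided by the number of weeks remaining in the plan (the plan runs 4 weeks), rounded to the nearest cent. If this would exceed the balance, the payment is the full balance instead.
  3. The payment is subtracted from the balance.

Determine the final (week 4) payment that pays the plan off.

# | Opening | Payment | End bal
1 | $7,556.52 | $1,889.13 | $5,667.39
2 | $5,667.39 | $1,889.13 | $3,778.26
3 | $3,778.26 | $1,889.13 | $1,889.13
4 | $1,889.13 | $1,889.13 | $0.00

$1,889.13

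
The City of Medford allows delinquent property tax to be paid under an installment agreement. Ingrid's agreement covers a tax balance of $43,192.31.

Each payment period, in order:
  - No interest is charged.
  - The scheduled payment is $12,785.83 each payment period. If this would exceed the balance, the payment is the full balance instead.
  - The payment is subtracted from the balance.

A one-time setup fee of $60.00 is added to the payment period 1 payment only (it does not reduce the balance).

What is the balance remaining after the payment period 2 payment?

$17,620.65

Payment period 1: opening $43,192.31; payment $12,785.83 (+ $60.00 fee); balance $30,406.48
Payment period 2: opening $30,406.48; payment $12,785.83; balance $17,620.65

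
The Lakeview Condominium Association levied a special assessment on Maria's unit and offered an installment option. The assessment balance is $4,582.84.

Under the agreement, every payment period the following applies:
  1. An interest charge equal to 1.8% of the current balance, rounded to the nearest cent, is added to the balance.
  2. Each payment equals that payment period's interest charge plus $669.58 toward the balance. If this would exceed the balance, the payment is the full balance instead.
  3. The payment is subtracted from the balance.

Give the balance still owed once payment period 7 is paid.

$0.00

Payment period 1: opening $4,582.84; interest $82.49 → $4,665.33; payment $752.07; balance $3,913.26
Payment period 2: opening $3,913.26; interest $70.44 → $3,983.70; payment $740.02; balance $3,243.68
Payment period 3: opening $3,243.68; interest $58.39 → $3,302.07; payment $727.97; balance $2,574.10
Payment period 4: opening $2,574.10; interest $46.33 → $2,620.43; payment $715.91; balance $1,904.52
Payment period 5: opening $1,904.52; interest $34.28 → $1,938.80; payment $703.86; balance $1,234.94
Payment period 6: opening $1,234.94; interest $22.23 → $1,257.17; payment $691.81; balance $565.36
Payment period 7: opening $565.36; interest $10.18 → $575.54; payment $575.54; balance $0.00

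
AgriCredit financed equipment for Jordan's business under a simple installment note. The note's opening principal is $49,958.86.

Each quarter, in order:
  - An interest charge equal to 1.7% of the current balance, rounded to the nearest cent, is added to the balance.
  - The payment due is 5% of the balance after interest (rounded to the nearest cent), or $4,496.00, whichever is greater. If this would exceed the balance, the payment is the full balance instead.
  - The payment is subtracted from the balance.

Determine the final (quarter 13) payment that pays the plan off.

# | Opening | Interest | Payment | End bal
1 | $49,958.86 | $849.30 | $4,496.00 | $46,312.16
2 | $46,312.16 | $787.31 | $4,496.00 | $42,603.47
3 | $42,603.47 | $724.26 | $4,496.00 | $38,831.73
4 | $38,831.73 | $660.14 | $4,496.00 | $34,995.87
5 | $34,995.87 | $594.93 | $4,496.00 | $31,094.80
6 | $31,094.80 | $528.61 | $4,496.00 | $27,127.41
7 | $27,127.41 | $461.17 | $4,496.00 | $23,092.58
8 | $23,092.58 | $392.57 | $4,496.00 | $18,989.15
9 | $18,989.15 | $322.82 | $4,496.00 | $14,815.97
10 | $14,815.97 | $251.87 | $4,496.00 | $10,571.84
11 | $10,571.84 | $179.72 | $4,496.00 | $6,255.56
12 | $6,255.56 | $106.34 | $4,496.00 | $1,865.90
13 | $1,865.90 | $31.72 | $1,897.62 | $0.00

$1,897.62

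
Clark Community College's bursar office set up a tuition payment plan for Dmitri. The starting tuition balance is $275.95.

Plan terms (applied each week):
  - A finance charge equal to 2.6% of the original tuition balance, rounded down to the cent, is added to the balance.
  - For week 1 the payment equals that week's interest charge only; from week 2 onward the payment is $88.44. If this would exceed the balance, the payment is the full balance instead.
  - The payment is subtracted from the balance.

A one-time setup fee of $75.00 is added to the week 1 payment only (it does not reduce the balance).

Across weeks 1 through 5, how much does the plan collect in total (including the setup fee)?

Week 1: $275.95 +$7.17 interest = $283.12; pay $7.17 (+ $75.00 fee) → $275.95
Week 2: $275.95 +$7.17 interest = $283.12; pay $88.44 → $194.68
Week 3: $194.68 +$7.17 interest = $201.85; pay $88.44 → $113.41
Week 4: $113.41 +$7.17 interest = $120.58; pay $88.44 → $32.14
Week 5: $32.14 +$7.17 interest = $39.31; pay $39.31 → $0.00
Total paid: $386.80

$386.80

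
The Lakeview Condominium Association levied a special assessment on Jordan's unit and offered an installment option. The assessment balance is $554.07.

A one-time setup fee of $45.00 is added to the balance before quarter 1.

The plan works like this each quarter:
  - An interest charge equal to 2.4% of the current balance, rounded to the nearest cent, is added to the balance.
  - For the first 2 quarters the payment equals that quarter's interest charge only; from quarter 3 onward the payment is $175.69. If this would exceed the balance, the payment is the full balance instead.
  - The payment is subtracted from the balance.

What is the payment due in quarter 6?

Quarter 1: opening $599.07; interest $14.38 → $613.45; payment $14.38; balance $599.07
Quarter 2: opening $599.07; interest $14.38 → $613.45; payment $14.38; balance $599.07
Quarter 3: opening $599.07; interest $14.38 → $613.45; payment $175.69; balance $437.76
Quarter 4: opening $437.76; interest $10.51 → $448.27; payment $175.69; balance $272.58
Quarter 5: opening $272.58; interest $6.54 → $279.12; payment $175.69; balance $103.43
Quarter 6: opening $103.43; interest $2.48 → $105.91; payment $105.91; balance $0.00

$105.91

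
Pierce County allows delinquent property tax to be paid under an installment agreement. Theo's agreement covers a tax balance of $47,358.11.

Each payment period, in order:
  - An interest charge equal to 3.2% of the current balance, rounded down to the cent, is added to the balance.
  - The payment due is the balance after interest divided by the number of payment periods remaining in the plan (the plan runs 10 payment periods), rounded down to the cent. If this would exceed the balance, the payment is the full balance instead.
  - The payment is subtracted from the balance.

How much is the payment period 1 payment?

Payment period 1: $47,358.11 +$1,515.45 interest = $48,873.56; pay $4,887.35 → $43,986.21

$4,887.35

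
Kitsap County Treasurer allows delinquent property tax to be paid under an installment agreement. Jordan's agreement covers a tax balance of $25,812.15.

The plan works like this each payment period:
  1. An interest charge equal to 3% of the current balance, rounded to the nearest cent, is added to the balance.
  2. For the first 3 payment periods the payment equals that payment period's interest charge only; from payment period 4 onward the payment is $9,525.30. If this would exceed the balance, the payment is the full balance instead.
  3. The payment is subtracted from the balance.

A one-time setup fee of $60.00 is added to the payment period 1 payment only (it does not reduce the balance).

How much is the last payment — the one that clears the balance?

$8,289.18

Payment period 1: $25,812.15 +$774.36 interest = $26,586.51; pay $774.36 (+ $60.00 fee) → $25,812.15
Payment period 2: $25,812.15 +$774.36 interest = $26,586.51; pay $774.36 → $25,812.15
Payment period 3: $25,812.15 +$774.36 interest = $26,586.51; pay $774.36 → $25,812.15
Payment period 4: $25,812.15 +$774.36 interest = $26,586.51; pay $9,525.30 → $17,061.21
Payment period 5: $17,061.21 +$511.84 interest = $17,573.05; pay $9,525.30 → $8,047.75
Payment period 6: $8,047.75 +$241.43 interest = $8,289.18; pay $8,289.18 → $0.00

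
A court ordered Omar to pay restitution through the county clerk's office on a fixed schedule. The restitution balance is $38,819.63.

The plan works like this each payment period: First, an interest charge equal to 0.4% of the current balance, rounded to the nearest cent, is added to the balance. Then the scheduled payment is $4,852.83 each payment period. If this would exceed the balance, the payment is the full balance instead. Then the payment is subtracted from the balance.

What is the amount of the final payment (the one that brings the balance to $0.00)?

Payment period 1: opening $38,819.63; interest $155.28 → $38,974.91; payment $4,852.83; balance $34,122.08
Payment period 2: opening $34,122.08; interest $136.49 → $34,258.57; payment $4,852.83; balance $29,405.74
Payment period 3: opening $29,405.74; interest $117.62 → $29,523.36; payment $4,852.83; balance $24,670.53
Payment period 4: opening $24,670.53; interest $98.68 → $24,769.21; payment $4,852.83; balance $19,916.38
Payment period 5: opening $19,916.38; interest $79.67 → $19,996.05; payment $4,852.83; balance $15,143.22
Payment period 6: opening $15,143.22; interest $60.57 → $15,203.79; payment $4,852.83; balance $10,350.96
Payment period 7: opening $10,350.96; interest $41.40 → $10,392.36; payment $4,852.83; balance $5,539.53
Payment period 8: opening $5,539.53; interest $22.16 → $5,561.69; payment $4,852.83; balance $708.86
Payment period 9: opening $708.86; interest $2.84 → $711.70; payment $711.70; balance $0.00

$711.70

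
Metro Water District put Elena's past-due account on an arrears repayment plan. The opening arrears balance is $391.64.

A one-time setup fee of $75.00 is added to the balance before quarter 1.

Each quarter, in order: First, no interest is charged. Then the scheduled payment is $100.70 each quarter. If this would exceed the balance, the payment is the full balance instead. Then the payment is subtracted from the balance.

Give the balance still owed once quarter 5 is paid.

Quarter 1: opening $466.64; payment $100.70; balance $365.94
Quarter 2: opening $365.94; payment $100.70; balance $265.24
Quarter 3: opening $265.24; payment $100.70; balance $164.54
Quarter 4: opening $164.54; payment $100.70; balance $63.84
Quarter 5: opening $63.84; payment $63.84; balance $0.00

$0.00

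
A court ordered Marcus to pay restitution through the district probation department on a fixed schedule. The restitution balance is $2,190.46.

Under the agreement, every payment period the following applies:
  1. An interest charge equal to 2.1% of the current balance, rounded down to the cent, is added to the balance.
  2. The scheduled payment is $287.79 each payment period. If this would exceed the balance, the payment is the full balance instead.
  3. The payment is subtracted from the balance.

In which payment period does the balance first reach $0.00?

9

# | Opening | Interest | Payment | End bal
1 | $2,190.46 | $45.99 | $287.79 | $1,948.66
2 | $1,948.66 | $40.92 | $287.79 | $1,701.79
3 | $1,701.79 | $35.73 | $287.79 | $1,449.73
4 | $1,449.73 | $30.44 | $287.79 | $1,192.38
5 | $1,192.38 | $25.03 | $287.79 | $929.62
6 | $929.62 | $19.52 | $287.79 | $661.35
7 | $661.35 | $13.88 | $287.79 | $387.44
8 | $387.44 | $8.13 | $287.79 | $107.78
9 | $107.78 | $2.26 | $110.04 | $0.00
Balance reaches $0.00 in payment period 9.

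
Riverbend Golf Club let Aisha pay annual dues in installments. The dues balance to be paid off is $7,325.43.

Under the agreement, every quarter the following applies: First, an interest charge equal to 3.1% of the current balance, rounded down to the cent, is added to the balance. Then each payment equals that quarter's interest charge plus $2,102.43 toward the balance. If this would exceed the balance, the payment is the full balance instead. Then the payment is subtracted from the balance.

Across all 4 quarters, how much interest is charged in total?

$517.28

Quarter 1: $7,325.43 +$227.08 interest = $7,552.51; pay $2,329.51 → $5,223.00
Quarter 2: $5,223.00 +$161.91 interest = $5,384.91; pay $2,264.34 → $3,120.57
Quarter 3: $3,120.57 +$96.73 interest = $3,217.30; pay $2,199.16 → $1,018.14
Quarter 4: $1,018.14 +$31.56 interest = $1,049.70; pay $1,049.70 → $0.00
Total interest: $227.08 + $161.91 + $96.73 + $31.56 = $517.28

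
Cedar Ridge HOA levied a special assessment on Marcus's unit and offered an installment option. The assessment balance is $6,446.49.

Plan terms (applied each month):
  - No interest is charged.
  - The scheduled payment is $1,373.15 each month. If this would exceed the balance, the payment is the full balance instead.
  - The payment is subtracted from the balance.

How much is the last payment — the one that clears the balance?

$953.89

Month 1: opening $6,446.49; payment $1,373.15; balance $5,073.34
Month 2: opening $5,073.34; payment $1,373.15; balance $3,700.19
Month 3: opening $3,700.19; payment $1,373.15; balance $2,327.04
Month 4: opening $2,327.04; payment $1,373.15; balance $953.89
Month 5: opening $953.89; payment $953.89; balance $0.00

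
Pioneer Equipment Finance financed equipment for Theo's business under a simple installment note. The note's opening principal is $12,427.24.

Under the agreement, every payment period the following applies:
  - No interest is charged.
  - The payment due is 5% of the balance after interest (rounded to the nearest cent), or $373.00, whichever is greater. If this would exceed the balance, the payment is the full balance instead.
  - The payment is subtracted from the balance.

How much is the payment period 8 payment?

# | Opening | Payment | End bal
1 | $12,427.24 | $621.36 | $11,805.88
2 | $11,805.88 | $590.29 | $11,215.59
3 | $11,215.59 | $560.78 | $10,654.81
4 | $10,654.81 | $532.74 | $10,122.07
5 | $10,122.07 | $506.10 | $9,615.97
6 | $9,615.97 | $480.80 | $9,135.17
7 | $9,135.17 | $456.76 | $8,678.41
8 | $8,678.41 | $433.92 | $8,244.49

$433.92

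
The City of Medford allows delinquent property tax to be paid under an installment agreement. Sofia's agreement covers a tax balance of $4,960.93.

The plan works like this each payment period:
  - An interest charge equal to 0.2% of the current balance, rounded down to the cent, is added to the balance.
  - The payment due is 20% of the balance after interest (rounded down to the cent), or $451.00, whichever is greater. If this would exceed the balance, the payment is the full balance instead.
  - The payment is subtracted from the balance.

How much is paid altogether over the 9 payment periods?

$5,001.78

Payment period 1: $4,960.93 +$9.92 interest = $4,970.85; pay $994.17 → $3,976.68
Payment period 2: $3,976.68 +$7.95 interest = $3,984.63; pay $796.92 → $3,187.71
Payment period 3: $3,187.71 +$6.37 interest = $3,194.08; pay $638.81 → $2,555.27
Payment period 4: $2,555.27 +$5.11 interest = $2,560.38; pay $512.07 → $2,048.31
Payment period 5: $2,048.31 +$4.09 interest = $2,052.40; pay $451.00 → $1,601.40
Payment period 6: $1,601.40 +$3.20 interest = $1,604.60; pay $451.00 → $1,153.60
Payment period 7: $1,153.60 +$2.30 interest = $1,155.90; pay $451.00 → $704.90
Payment period 8: $704.90 +$1.40 interest = $706.30; pay $451.00 → $255.30
Payment period 9: $255.30 +$0.51 interest = $255.81; pay $255.81 → $0.00
Total paid: $5,001.78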